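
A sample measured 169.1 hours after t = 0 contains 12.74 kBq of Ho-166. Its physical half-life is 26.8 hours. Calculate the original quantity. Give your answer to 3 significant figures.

Number of half-lives elapsed: n = 169.1/26.8 ≈ 6.3097.
A₀ = A × 2^n = 12.74 × 2^6.3097 = 12.74 × 79.325 ≈ 1010.6 kBq.

1010 kBq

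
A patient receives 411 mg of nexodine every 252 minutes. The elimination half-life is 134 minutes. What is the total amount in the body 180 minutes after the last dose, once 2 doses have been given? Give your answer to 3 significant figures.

206 mg

The 2 doses were given 432, 180 minutes ago.
Total = 411·(1/2)^(432/134) + 411·(1/2)^(180/134)
      = 43.99 + 161.98 ≈ 205.97 mg.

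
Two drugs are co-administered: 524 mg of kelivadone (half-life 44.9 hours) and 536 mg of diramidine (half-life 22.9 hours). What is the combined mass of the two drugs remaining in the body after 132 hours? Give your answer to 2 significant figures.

kelivadone: 524 × (1/2)^(132/44.9) = 524 × (1/2)^2.9399 ≈ 68.288 mg.
diramidine: 536 × (1/2)^(132/22.9) = 536 × (1/2)^5.7642 ≈ 9.8621 mg.
Total = 68.288 + 9.8621 ≈ 78.15 mg.

78 mg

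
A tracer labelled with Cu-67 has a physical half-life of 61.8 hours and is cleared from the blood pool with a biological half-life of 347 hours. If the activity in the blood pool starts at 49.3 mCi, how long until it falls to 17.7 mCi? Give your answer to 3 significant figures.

77.5 hours

1/t_eff = 1/t_phys + 1/t_biol = 1/61.8 + 1/347 = 0.019063 per hour.
t_eff = 61.8 × 347 / (61.8 + 347) ≈ 52.457 hours.
n = log₂(49.3/17.7) ≈ 1.4778; t = 1.4778 × 52.457 ≈ 77.524 hours.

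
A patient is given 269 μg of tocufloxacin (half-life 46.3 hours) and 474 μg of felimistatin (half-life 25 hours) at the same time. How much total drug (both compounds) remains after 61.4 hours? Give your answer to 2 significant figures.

tocufloxacin: 269 × (1/2)^(61.4/46.3) = 269 × (1/2)^1.3261 ≈ 107.29 μg.
felimistatin: 474 × (1/2)^(61.4/25) = 474 × (1/2)^2.456 ≈ 86.387 μg.
Total = 107.29 + 86.387 ≈ 193.67 μg.

190 μg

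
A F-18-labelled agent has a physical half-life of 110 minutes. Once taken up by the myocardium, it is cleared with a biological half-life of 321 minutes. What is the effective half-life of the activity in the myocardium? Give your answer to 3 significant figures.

1/t_eff = 1/t_phys + 1/t_biol = 1/110 + 1/321 = 0.012206 per minute.
t_eff = 110 × 321 / (110 + 321) ≈ 81.926 minutes.

81.9 minutes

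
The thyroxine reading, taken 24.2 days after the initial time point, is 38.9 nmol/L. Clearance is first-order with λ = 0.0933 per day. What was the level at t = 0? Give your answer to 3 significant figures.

372 nmol/L

t½ = ln 2 / λ = 0.69315 / 0.0933 ≈ 7.4292 days.
Number of half-lives elapsed: n = 24.2/7.4292 ≈ 3.2574.
A₀ = A × 2^n = 38.9 × 2^3.2574 = 38.9 × 9.5626 ≈ 371.99 nmol/L.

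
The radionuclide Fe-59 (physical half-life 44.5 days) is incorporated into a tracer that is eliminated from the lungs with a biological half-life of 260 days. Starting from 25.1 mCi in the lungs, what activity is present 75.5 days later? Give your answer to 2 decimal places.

1/t_eff = 1/t_phys + 1/t_biol = 1/44.5 + 1/260 = 0.026318 per day.
t_eff = 44.5 × 260 / (44.5 + 260) ≈ 37.997 days.
Remaining = 25.1 × (1/2)^(75.5/37.997) = 25.1 × (1/2)^1.987 ≈ 6.3317 mCi.

6.33 mCi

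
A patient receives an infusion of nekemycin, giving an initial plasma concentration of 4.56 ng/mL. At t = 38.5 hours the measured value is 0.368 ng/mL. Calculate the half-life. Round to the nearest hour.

A/A₀ = 0.368/4.56 ≈ 0.080702.
n = log₂(12.391) ≈ 3.6313 half-lives elapsed in 38.5 hours.
t½ = 38.5/3.6313 ≈ 10.602 hours.

11 hours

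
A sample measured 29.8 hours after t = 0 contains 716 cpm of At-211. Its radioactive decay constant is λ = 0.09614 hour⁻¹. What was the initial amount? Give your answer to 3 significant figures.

t½ = ln 2 / λ = 0.69315 / 0.09614 ≈ 7.2098 hours.
Number of half-lives elapsed: n = 29.8/7.2098 ≈ 4.1333.
A₀ = A × 2^n = 716 × 2^4.1333 = 716 × 17.549 ≈ 12565 cpm.

12600 cpm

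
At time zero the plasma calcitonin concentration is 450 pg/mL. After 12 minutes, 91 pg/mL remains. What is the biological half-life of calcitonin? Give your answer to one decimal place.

5.2 minutes

A/A₀ = 91/450 ≈ 0.20222.
n = log₂(4.9451) ≈ 2.306 half-lives elapsed in 12 minutes.
t½ = 12/2.306 ≈ 5.2038 minutes.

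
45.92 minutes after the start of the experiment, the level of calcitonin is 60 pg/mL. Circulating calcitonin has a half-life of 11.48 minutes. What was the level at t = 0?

Number of half-lives elapsed: n = 45.92/11.48 ≈ 4.
A₀ = A × 2^n = 60 × 2^4 = 60 × 16 ≈ 960 pg/mL.

960 pg/mL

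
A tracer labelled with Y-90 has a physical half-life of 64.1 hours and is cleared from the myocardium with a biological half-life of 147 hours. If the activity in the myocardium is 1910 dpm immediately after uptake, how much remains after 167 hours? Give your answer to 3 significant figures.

143 dpm

1/t_eff = 1/t_phys + 1/t_biol = 1/64.1 + 1/147 = 0.022403 per hour.
t_eff = 64.1 × 147 / (64.1 + 147) ≈ 44.636 hours.
Remaining = 1910 × (1/2)^(167/44.636) = 1910 × (1/2)^3.7414 ≈ 142.81 dpm.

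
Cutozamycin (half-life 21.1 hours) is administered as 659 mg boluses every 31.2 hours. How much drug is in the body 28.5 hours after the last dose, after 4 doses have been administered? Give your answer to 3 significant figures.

396 mg

The 4 doses were given 122.1, 90.9, 59.7, 28.5 hours ago.
Total = 659·(1/2)^(122.1/21.1) + 659·(1/2)^(90.9/21.1) + 659·(1/2)^(59.7/21.1) + 659·(1/2)^(28.5/21.1)
      = 11.937 + 33.268 + 92.716 + 258.39 ≈ 396.32 mg.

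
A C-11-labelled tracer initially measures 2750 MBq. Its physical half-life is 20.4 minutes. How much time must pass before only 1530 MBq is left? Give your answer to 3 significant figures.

Fraction remaining = 1530/2750 ≈ 0.55636.
n = log₂(2750/1530) = ln(1.7974)/ln 2 ≈ 0.8459 half-lives.
t = n × t½ = 0.8459 × 20.4 ≈ 17.256 minutes.

17.3 minutes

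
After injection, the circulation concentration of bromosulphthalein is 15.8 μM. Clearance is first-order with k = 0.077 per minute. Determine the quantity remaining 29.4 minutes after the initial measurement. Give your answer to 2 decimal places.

1.64 μM

t½ = ln 2 / k = 0.69315 / 0.077 ≈ 9.0019 minutes.
Number of half-lives: n = 29.4/9.0019 ≈ 3.266.
Remaining = 15.8 × (1/2)^3.266 = 15.8 × 0.10395 ≈ 1.6425 μM.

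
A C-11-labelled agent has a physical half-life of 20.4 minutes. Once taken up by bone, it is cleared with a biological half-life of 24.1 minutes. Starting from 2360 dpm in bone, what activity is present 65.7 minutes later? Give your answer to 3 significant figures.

1/t_eff = 1/t_phys + 1/t_biol = 1/20.4 + 1/24.1 = 0.090513 per minute.
t_eff = 20.4 × 24.1 / (20.4 + 24.1) ≈ 11.048 minutes.
Remaining = 2360 × (1/2)^(65.7/11.048) = 2360 × (1/2)^5.9467 ≈ 38.262 dpm.

38.3 dpm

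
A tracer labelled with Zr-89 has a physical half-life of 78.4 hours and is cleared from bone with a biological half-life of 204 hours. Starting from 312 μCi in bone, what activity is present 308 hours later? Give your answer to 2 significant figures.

7.2 μCi

1/t_eff = 1/t_phys + 1/t_biol = 1/78.4 + 1/204 = 0.017657 per hour.
t_eff = 78.4 × 204 / (78.4 + 204) ≈ 56.635 hours.
Remaining = 312 × (1/2)^(308/56.635) = 312 × (1/2)^5.4384 ≈ 7.1952 μCi.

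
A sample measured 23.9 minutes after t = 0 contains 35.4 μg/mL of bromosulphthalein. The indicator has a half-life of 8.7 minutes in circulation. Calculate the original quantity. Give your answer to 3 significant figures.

Number of half-lives elapsed: n = 23.9/8.7 ≈ 2.7471.
A₀ = A × 2^n = 35.4 × 2^2.7471 = 35.4 × 6.7138 ≈ 237.67 μg/mL.

238 μg/mL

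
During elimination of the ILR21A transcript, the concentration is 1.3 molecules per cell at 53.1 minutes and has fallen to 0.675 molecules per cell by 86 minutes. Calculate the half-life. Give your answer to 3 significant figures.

34.8 minutes

Over Δt = 86 − 53.1 = 32.9 minutes, the level fell by a factor of 1.3/0.675 ≈ 1.9259.
n = log₂(1.9259) ≈ 0.94555 half-lives, so t½ = 32.9/0.94555 ≈ 34.794 minutes.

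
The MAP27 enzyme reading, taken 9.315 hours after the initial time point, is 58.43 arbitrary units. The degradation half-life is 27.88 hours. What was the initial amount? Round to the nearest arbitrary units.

Number of half-lives elapsed: n = 9.315/27.88 ≈ 0.33411.
A₀ = A × 2^n = 58.43 × 2^0.33411 = 58.43 × 1.2606 ≈ 73.657 arbitrary units.

74 arbitrary units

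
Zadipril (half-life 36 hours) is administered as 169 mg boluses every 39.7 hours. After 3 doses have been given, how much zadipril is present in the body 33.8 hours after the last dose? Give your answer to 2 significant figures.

The 3 doses were given 113.2, 73.5, 33.8 hours ago.
Total = 169·(1/2)^(113.2/36) + 169·(1/2)^(73.5/36) + 169·(1/2)^(33.8/36)
      = 19.112 + 41.047 + 88.156 ≈ 148.32 mg.

150 mg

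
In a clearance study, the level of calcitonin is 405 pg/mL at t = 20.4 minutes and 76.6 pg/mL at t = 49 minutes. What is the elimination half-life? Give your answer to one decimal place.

Over Δt = 49 − 20.4 = 28.6 minutes, the level fell by a factor of 405/76.6 ≈ 5.2872.
n = log₂(5.2872) ≈ 2.4025 half-lives, so t½ = 28.6/2.4025 ≈ 11.904 minutes.

11.9 minutes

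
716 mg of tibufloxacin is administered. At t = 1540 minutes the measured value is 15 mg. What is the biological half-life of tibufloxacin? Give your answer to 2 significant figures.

A/A₀ = 15/716 ≈ 0.02095.
n = log₂(47.733) ≈ 5.5769 half-lives elapsed in 1540 minutes.
t½ = 1540/5.5769 ≈ 276.14 minutes.

280 minutes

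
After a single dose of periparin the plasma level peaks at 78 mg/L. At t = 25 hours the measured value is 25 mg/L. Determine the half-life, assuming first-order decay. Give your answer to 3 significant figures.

A/A₀ = 25/78 ≈ 0.32051.
n = log₂(3.12) ≈ 1.6415 half-lives elapsed in 25 hours.
t½ = 25/1.6415 ≈ 15.23 hours.

15.2 hours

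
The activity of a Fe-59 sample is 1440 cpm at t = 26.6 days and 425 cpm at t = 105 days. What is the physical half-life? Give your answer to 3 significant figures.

Over Δt = 105 − 26.6 = 78.4 days, the level fell by a factor of 1440/425 ≈ 3.3882.
n = log₂(3.3882) ≈ 1.7605 half-lives, so t½ = 78.4/1.7605 ≈ 44.532 days.

44.5 days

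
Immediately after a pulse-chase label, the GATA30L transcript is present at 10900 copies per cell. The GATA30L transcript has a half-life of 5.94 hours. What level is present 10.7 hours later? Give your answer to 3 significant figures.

3130 copies per cell

Number of half-lives: n = 10.7/5.94 ≈ 1.8013.
Remaining = 10900 × (1/2)^1.8013 = 10900 × 0.28691 ≈ 3127.3 copies per cell.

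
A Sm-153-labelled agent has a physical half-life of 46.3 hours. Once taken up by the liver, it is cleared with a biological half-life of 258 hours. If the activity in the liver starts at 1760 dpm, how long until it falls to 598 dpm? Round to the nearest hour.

61 hours

1/t_eff = 1/t_phys + 1/t_biol = 1/46.3 + 1/258 = 0.025474 per hour.
t_eff = 46.3 × 258 / (46.3 + 258) ≈ 39.255 hours.
n = log₂(1760/598) ≈ 1.5574; t = 1.5574 × 39.255 ≈ 61.135 hours.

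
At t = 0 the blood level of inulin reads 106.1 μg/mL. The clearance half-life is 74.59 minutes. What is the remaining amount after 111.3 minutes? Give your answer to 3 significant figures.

37.7 μg/mL

Number of half-lives: n = 111.3/74.59 ≈ 1.4922.
Remaining = 106.1 × (1/2)^1.4922 = 106.1 × 0.35548 ≈ 37.716 μg/mL.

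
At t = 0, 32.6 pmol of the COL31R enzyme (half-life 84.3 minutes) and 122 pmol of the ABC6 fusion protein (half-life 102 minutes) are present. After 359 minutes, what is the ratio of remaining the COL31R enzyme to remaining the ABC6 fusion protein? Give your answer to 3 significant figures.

COL31R enzyme: 32.6 × (1/2)^(359/84.3) = 32.6 × (1/2)^4.2586 ≈ 1.7031 pmol.
ABC6 fusion protein: 122 × (1/2)^(359/102) = 122 × (1/2)^3.5196 ≈ 10.638 pmol.
Ratio ≈ 1.7031 / 10.638 ≈ 0.1601.

0.160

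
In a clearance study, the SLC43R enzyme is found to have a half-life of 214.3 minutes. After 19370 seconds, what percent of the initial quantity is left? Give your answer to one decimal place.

35.2%

19370 seconds = 322.833 minutes.
n = 322.833/214.3 ≈ 1.5065 half-lives.
Fraction remaining = (1/2)^1.5065 ≈ 0.35198, i.e. 35.198%.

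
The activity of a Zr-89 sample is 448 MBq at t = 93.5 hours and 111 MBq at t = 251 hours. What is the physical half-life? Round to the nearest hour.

Over Δt = 251 − 93.5 = 157.5 hours, the level fell by a factor of 448/111 ≈ 4.036.
n = log₂(4.036) ≈ 2.0129 half-lives, so t½ = 157.5/2.0129 ≈ 78.244 hours.

78 hours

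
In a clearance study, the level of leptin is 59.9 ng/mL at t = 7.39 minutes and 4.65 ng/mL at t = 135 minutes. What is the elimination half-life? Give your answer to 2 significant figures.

Over Δt = 135 − 7.39 = 127.61 minutes, the level fell by a factor of 59.9/4.65 ≈ 12.882.
n = log₂(12.882) ≈ 3.6873 half-lives, so t½ = 127.61/3.6873 ≈ 34.608 minutes.

35 minutes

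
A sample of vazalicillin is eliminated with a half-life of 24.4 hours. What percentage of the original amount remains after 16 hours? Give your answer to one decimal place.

63.5%

n = 16/24.4 ≈ 0.65574 half-lives.
Fraction remaining = (1/2)^0.65574 ≈ 0.63475, i.e. 63.475%.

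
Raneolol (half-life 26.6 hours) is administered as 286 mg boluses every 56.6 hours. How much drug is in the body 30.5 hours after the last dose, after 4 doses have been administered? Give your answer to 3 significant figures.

The 4 doses were given 200.3, 143.7, 87.1, 30.5 hours ago.
Total = 286·(1/2)^(200.3/26.6) + 286·(1/2)^(143.7/26.6) + 286·(1/2)^(87.1/26.6) + 286·(1/2)^(30.5/26.6)
      = 1.5473 + 6.7628 + 29.557 + 129.18 ≈ 167.05 mg.

167 mg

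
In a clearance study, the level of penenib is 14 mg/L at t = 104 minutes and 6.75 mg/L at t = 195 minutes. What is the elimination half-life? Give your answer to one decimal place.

Over Δt = 195 − 104 = 91 minutes, the level fell by a factor of 14/6.75 ≈ 2.0741.
n = log₂(2.0741) ≈ 1.0525 half-lives, so t½ = 91/1.0525 ≈ 86.463 minutes.

86.5 minutes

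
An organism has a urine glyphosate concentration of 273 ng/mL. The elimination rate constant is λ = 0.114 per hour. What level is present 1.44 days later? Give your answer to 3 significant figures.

t½ = ln 2 / λ = 0.69315 / 0.114 ≈ 6.0802 hours.
Convert the elapsed time: 1.44 days = 34.56 hours.
Number of half-lives: n = 34.56/6.0802 ≈ 5.684.
Remaining = 273 × (1/2)^5.684 = 273 × 0.019451 ≈ 5.3102 ng/mL.

5.31 ng/mL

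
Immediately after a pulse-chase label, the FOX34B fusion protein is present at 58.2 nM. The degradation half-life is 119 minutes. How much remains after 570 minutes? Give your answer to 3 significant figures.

Number of half-lives: n = 570/119 ≈ 4.7899.
Remaining = 58.2 × (1/2)^4.7899 = 58.2 × 0.036149 ≈ 2.1038 nM.

2.10 nM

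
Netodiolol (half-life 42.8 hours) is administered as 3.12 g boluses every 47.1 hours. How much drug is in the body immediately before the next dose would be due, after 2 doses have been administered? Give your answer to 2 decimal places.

The 2 doses were given 94.2, 47.1 hours ago.
Total = 3.12·(1/2)^(94.2/42.8) + 3.12·(1/2)^(47.1/42.8)
      = 0.67859 + 1.4551 ≈ 2.1336 g.

2.13 g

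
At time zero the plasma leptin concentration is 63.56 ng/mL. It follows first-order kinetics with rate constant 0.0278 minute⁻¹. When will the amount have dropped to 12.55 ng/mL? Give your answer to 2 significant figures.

58 minutes

t½ = ln 2 / λ = 0.69315 / 0.0278 ≈ 24.933 minutes.
Fraction remaining = 12.55/63.56 ≈ 0.19745.
n = log₂(63.56/12.55) = ln(5.0645)/ln 2 ≈ 2.3404 half-lives.
t = n × t½ = 2.3404 × 24.933 ≈ 58.355 minutes.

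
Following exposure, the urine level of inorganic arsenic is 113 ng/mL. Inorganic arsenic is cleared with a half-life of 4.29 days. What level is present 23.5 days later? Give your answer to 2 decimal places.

Number of half-lives: n = 23.5/4.29 ≈ 5.4779.
Remaining = 113 × (1/2)^5.4779 = 113 × 0.022439 ≈ 2.5356 ng/mL.

2.54 ng/mL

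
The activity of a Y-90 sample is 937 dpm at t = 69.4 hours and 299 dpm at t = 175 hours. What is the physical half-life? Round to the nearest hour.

Over Δt = 175 − 69.4 = 105.6 hours, the level fell by a factor of 937/299 ≈ 3.1338.
n = log₂(3.1338) ≈ 1.6479 half-lives, so t½ = 105.6/1.6479 ≈ 64.081 hours.

64 hours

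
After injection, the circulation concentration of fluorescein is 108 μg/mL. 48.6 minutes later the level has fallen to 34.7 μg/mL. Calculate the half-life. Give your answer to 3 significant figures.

29.7 minutes

A/A₀ = 34.7/108 ≈ 0.3213.
n = log₂(3.1124) ≈ 1.638 half-lives elapsed in 48.6 minutes.
t½ = 48.6/1.638 ≈ 29.67 minutes.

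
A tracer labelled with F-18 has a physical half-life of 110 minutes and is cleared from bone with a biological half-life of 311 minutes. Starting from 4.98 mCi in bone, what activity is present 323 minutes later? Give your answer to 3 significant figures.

1/t_eff = 1/t_phys + 1/t_biol = 1/110 + 1/311 = 0.012306 per minute.
t_eff = 110 × 311 / (110 + 311) ≈ 81.259 minutes.
Remaining = 4.98 × (1/2)^(323/81.259) = 4.98 × (1/2)^3.9749 ≈ 0.3167 mCi.

0.317 mCi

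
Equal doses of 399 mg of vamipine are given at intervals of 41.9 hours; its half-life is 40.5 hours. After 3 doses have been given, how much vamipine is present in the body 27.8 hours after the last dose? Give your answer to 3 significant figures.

The 3 doses were given 111.6, 69.7, 27.8 hours ago.
Total = 399·(1/2)^(111.6/40.5) + 399·(1/2)^(69.7/40.5) + 399·(1/2)^(27.8/40.5)
      = 59.084 + 121.03 + 247.94 ≈ 428.05 mg.

428 mg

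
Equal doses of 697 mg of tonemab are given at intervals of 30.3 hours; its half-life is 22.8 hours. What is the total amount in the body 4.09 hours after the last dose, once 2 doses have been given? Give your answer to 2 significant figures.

860 mg

The 2 doses were given 34.39, 4.09 hours ago.
Total = 697·(1/2)^(34.39/22.8) + 697·(1/2)^(4.09/22.8)
      = 245.01 + 615.51 ≈ 860.51 mg.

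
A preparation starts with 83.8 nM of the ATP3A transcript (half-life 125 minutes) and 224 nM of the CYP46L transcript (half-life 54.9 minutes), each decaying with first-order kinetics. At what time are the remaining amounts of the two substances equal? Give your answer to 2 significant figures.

140 minutes

Set 83.8·(1/2)^(t/125) = 224·(1/2)^(t/54.9).
Taking log₂: log₂(83.8/224) = t·(1/125 − 1/54.9).
log₂(0.37411) = -1.4185; 1/125 − 1/54.9 = -0.010215.
t = -1.4185 / -0.010215 ≈ 138.86 minutes.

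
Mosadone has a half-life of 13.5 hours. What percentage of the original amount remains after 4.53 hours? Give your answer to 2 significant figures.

79%

n = 4.53/13.5 ≈ 0.33556 half-lives.
Fraction remaining = (1/2)^0.33556 ≈ 0.79248, i.e. 79.248%.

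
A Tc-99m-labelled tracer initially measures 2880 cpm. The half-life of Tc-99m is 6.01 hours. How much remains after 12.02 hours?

720 cpm

Elapsed time is 2 half-lives (12.02/6.01).
Each half-life halves the amount: 2880 × (1/2)^2 = 2880/4 = 720 cpm.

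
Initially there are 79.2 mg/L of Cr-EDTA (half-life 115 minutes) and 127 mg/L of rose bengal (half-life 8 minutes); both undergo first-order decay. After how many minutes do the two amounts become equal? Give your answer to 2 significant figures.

Set 79.2·(1/2)^(t/115) = 127·(1/2)^(t/8).
Taking log₂: log₂(79.2/127) = t·(1/115 − 1/8).
log₂(0.62362) = -0.68126; 1/115 − 1/8 = -0.1163.
t = -0.68126 / -0.1163 ≈ 5.8575 minutes.

5.9 minutes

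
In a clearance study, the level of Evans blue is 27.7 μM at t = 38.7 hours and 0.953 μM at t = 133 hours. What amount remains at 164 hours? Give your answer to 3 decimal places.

Over Δt = 133 − 38.7 = 94.3 hours, the level fell by a factor of 27.7/0.953 ≈ 29.066.
n = log₂(29.066) ≈ 4.8613 half-lives, so t½ = 94.3/4.8613 ≈ 19.398 hours.
From t = 133 to t = 164: 0.953 × (1/2)^((164−133)/19.398) ≈ 0.31479 μM.

0.315 μM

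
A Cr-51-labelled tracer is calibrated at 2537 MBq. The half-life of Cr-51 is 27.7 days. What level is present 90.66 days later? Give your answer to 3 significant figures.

262 MBq

Number of half-lives: n = 90.66/27.7 ≈ 3.2729.
Remaining = 2537 × (1/2)^3.2729 = 2537 × 0.10346 ≈ 262.47 MBq.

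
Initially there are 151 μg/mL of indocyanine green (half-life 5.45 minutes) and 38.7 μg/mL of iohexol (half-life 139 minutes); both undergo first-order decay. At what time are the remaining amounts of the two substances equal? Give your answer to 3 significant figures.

Set 151·(1/2)^(t/5.45) = 38.7·(1/2)^(t/139).
Taking log₂: log₂(151/38.7) = t·(1/5.45 − 1/139).
log₂(3.9018) = 1.9641; 1/5.45 − 1/139 = 0.17629.
t = 1.9641 / 0.17629 ≈ 11.141 minutes.

11.1 minutes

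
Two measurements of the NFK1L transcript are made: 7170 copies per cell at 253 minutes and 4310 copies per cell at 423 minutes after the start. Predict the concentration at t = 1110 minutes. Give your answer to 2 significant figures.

Over Δt = 423 − 253 = 170 minutes, the level fell by a factor of 7170/4310 ≈ 1.6636.
n = log₂(1.6636) ≈ 0.73429 half-lives, so t½ = 170/0.73429 ≈ 231.52 minutes.
From t = 423 to t = 1110: 4310 × (1/2)^((1110−423)/231.52) ≈ 551.07 copies per cell.

550 copies per cell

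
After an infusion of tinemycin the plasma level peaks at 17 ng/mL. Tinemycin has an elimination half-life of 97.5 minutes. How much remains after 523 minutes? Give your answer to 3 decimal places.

0.413 ng/mL

Number of half-lives: n = 523/97.5 ≈ 5.3641.
Remaining = 17 × (1/2)^5.3641 = 17 × 0.02428 ≈ 0.41276 ng/mL.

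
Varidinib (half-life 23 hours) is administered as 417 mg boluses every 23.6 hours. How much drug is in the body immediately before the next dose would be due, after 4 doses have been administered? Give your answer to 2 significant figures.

The 4 doses were given 94.4, 70.8, 47.2, 23.6 hours ago.
Total = 417·(1/2)^(94.4/23) + 417·(1/2)^(70.8/23) + 417·(1/2)^(47.2/23) + 417·(1/2)^(23.6/23)
      = 24.244 + 49.373 + 100.55 + 204.76 ≈ 378.93 mg.

380 mg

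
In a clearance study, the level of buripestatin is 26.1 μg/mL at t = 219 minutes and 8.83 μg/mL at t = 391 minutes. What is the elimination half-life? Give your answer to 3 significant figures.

110 minutes

Over Δt = 391 − 219 = 172 minutes, the level fell by a factor of 26.1/8.83 ≈ 2.9558.
n = log₂(2.9558) ≈ 1.5636 half-lives, so t½ = 172/1.5636 ≈ 110.01 minutes.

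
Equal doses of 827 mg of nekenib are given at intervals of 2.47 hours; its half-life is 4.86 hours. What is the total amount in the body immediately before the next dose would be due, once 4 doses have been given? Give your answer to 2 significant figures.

The 4 doses were given 9.88, 7.41, 4.94, 2.47 hours ago.
Total = 827·(1/2)^(9.88/4.86) + 827·(1/2)^(7.41/4.86) + 827·(1/2)^(4.94/4.86) + 827·(1/2)^(2.47/4.86)
      = 202.09 + 287.43 + 408.81 + 581.45 ≈ 1479.8 mg.

1500 mg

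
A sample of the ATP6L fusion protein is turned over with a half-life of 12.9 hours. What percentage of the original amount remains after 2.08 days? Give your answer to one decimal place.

6.8%

2.08 days = 49.92 hours.
n = 49.92/12.9 ≈ 3.8698 half-lives.
Fraction remaining = (1/2)^3.8698 ≈ 0.068404, i.e. 6.8404%.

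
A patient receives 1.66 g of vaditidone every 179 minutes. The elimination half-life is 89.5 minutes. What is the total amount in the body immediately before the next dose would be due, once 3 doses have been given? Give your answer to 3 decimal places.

0.545 g

The 3 doses were given 537, 358, 179 minutes ago.
Total = 1.66·(1/2)^(537/89.5) + 1.66·(1/2)^(358/89.5) + 1.66·(1/2)^(179/89.5)
      = 0.025937 + 0.10375 + 0.415 ≈ 0.54469 g.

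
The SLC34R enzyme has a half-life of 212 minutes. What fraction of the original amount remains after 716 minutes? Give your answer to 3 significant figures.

0.0962

n = 716/212 ≈ 3.3774 half-lives.
Fraction remaining = (1/2)^3.3774 ≈ 0.096231.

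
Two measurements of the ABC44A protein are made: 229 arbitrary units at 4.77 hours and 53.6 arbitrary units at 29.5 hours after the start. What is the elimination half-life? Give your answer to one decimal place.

Over Δt = 29.5 − 4.77 = 24.73 hours, the level fell by a factor of 229/53.6 ≈ 4.2724.
n = log₂(4.2724) ≈ 2.095 half-lives, so t½ = 24.73/2.095 ≈ 11.804 hours.

11.8 hours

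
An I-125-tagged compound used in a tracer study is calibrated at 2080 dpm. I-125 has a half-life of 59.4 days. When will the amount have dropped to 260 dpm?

178.2 days

260/2080 = 1/8, so 3 half-lives have elapsed.
t = 3 × 59.4 = 178.2 days.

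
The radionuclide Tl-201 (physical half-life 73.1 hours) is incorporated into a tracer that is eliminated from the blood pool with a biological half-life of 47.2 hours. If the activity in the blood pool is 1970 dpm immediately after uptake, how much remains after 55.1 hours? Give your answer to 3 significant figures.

1/t_eff = 1/t_phys + 1/t_biol = 1/73.1 + 1/47.2 = 0.034866 per hour.
t_eff = 73.1 × 47.2 / (73.1 + 47.2) ≈ 28.681 hours.
Remaining = 1970 × (1/2)^(55.1/28.681) = 1970 × (1/2)^1.9211 ≈ 520.17 dpm.

520 dpm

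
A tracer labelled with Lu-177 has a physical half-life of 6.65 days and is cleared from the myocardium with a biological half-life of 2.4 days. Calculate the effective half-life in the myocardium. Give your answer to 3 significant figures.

1.76 days

1/t_eff = 1/t_phys + 1/t_biol = 1/6.65 + 1/2.4 = 0.56704 per day.
t_eff = 6.65 × 2.4 / (6.65 + 2.4) ≈ 1.7635 days.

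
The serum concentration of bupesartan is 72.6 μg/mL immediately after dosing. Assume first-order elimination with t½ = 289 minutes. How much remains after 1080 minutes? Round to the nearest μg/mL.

5 μg/mL

Number of half-lives: n = 1080/289 ≈ 3.737.
Remaining = 72.6 × (1/2)^3.737 = 72.6 × 0.074997 ≈ 5.4448 μg/mL.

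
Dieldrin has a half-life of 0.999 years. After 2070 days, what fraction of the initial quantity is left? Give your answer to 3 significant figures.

2070 days = 5.67123 years.
n = 5.67123/0.999 ≈ 5.6769 half-lives.
Fraction remaining = (1/2)^5.6769 ≈ 0.019547.

0.0195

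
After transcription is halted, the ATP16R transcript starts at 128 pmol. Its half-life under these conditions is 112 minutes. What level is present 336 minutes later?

16 pmol

Elapsed time is 3 half-lives (336/112).
Each half-life halves the amount: 128 × (1/2)^3 = 128/8 = 16 pmol.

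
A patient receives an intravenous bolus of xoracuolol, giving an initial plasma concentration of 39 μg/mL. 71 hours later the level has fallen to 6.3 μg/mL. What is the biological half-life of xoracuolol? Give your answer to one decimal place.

A/A₀ = 6.3/39 ≈ 0.16154.
n = log₂(6.1905) ≈ 2.6301 half-lives elapsed in 71 hours.
t½ = 71/2.6301 ≈ 26.996 hours.

27.0 hours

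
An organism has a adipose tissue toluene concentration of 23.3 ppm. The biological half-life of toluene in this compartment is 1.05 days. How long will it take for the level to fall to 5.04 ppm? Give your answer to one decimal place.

2.3 days

Fraction remaining = 5.04/23.3 ≈ 0.21631.
n = log₂(23.3/5.04) = ln(4.623)/ln 2 ≈ 2.2088 half-lives.
t = n × t½ = 2.2088 × 1.05 ≈ 2.3193 days.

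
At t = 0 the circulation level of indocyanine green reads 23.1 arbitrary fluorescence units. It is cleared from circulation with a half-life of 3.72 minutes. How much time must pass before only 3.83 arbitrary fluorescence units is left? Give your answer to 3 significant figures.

Fraction remaining = 3.83/23.1 ≈ 0.1658.
n = log₂(23.1/3.83) = ln(6.0313)/ln 2 ≈ 2.5925 half-lives.
t = n × t½ = 2.5925 × 3.72 ≈ 9.644 minutes.

9.64 minutes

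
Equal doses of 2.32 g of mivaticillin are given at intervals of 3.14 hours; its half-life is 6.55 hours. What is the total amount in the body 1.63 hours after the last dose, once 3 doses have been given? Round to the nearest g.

4 g

The 3 doses were given 7.91, 4.77, 1.63 hours ago.
Total = 2.32·(1/2)^(7.91/6.55) + 2.32·(1/2)^(4.77/6.55) + 2.32·(1/2)^(1.63/6.55)
      = 1.0045 + 1.4004 + 1.9524 ≈ 4.3574 g.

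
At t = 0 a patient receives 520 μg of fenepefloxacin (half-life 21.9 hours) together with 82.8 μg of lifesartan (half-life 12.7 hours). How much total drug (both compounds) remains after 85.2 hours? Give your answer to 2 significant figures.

fenepefloxacin: 520 × (1/2)^(85.2/21.9) = 520 × (1/2)^3.8904 ≈ 35.065 μg.
lifesartan: 82.8 × (1/2)^(85.2/12.7) = 82.8 × (1/2)^6.7087 ≈ 0.79163 μg.
Total = 35.065 + 0.79163 ≈ 35.857 μg.

36 μg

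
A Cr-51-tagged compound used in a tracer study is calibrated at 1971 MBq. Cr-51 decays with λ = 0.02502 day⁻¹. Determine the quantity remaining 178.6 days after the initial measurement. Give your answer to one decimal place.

t½ = ln 2 / λ = 0.69315 / 0.02502 ≈ 27.704 days.
Number of half-lives: n = 178.6/27.704 ≈ 6.4468.
Remaining = 1971 × (1/2)^6.4468 = 1971 × 0.011464 ≈ 22.595 MBq.

22.6 MBq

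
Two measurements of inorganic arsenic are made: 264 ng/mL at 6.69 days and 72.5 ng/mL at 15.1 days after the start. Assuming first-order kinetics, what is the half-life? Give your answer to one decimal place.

4.5 days

Over Δt = 15.1 − 6.69 = 8.41 days, the level fell by a factor of 264/72.5 ≈ 3.6414.
n = log₂(3.6414) ≈ 1.8645 half-lives, so t½ = 8.41/1.8645 ≈ 4.5106 days.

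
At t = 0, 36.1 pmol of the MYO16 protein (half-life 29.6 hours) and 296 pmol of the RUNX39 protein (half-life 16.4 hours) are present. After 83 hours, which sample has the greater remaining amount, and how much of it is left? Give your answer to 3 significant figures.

RUNX39 protein, 8.87 pmol

MYO16 protein: 36.1 × (1/2)^2.8041 ≈ 5.169 pmol.
RUNX39 protein: 296 × (1/2)^5.061 ≈ 8.8672 pmol.
RUNX39 protein has more remaining, at ≈ 8.8672 pmol.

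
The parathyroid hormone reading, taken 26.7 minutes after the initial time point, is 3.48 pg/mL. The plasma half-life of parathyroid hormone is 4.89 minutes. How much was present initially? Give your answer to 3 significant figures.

Number of half-lives elapsed: n = 26.7/4.89 ≈ 5.4601.
A₀ = A × 2^n = 3.48 × 2^5.4601 = 3.48 × 44.021 ≈ 153.19 pg/mL.

153 pg/mL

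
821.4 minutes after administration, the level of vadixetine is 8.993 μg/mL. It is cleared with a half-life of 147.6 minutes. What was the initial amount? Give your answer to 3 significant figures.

Number of half-lives elapsed: n = 821.4/147.6 ≈ 5.565.
A₀ = A × 2^n = 8.993 × 2^5.565 = 8.993 × 47.342 ≈ 425.74 μg/mL.

426 μg/mL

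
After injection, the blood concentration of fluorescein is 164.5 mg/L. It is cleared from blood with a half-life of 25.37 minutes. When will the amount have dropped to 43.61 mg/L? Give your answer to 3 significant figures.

Fraction remaining = 43.61/164.5 ≈ 0.26511.
n = log₂(164.5/43.61) = ln(3.7721)/ln 2 ≈ 1.9154 half-lives.
t = n × t½ = 1.9154 × 25.37 ≈ 48.593 minutes.

48.6 minutes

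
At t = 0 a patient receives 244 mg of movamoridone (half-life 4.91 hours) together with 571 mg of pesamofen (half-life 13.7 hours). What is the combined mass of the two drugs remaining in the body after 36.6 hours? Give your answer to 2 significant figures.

91 mg

movamoridone: 244 × (1/2)^(36.6/4.91) = 244 × (1/2)^7.4542 ≈ 1.3914 mg.
pesamofen: 571 × (1/2)^(36.6/13.7) = 571 × (1/2)^2.6715 ≈ 89.624 mg.
Total = 1.3914 + 89.624 ≈ 91.015 mg.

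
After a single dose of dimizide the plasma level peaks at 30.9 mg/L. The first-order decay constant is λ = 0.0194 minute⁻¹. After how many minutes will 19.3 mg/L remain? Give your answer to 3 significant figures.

t½ = ln 2 / λ = 0.69315 / 0.0194 ≈ 35.729 minutes.
Fraction remaining = 19.3/30.9 ≈ 0.6246.
n = log₂(30.9/19.3) = ln(1.601)/ln 2 ≈ 0.67901 half-lives.
t = n × t½ = 0.67901 × 35.729 ≈ 24.26 minutes.

24.3 minutes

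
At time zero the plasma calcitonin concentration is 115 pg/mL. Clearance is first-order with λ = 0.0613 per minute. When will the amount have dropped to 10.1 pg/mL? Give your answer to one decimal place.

t½ = ln 2 / λ = 0.69315 / 0.0613 ≈ 11.307 minutes.
Fraction remaining = 10.1/115 ≈ 0.087826.
n = log₂(115/10.1) = ln(11.386)/ln 2 ≈ 3.5092 half-lives.
t = n × t½ = 3.5092 × 11.307 ≈ 39.68 minutes.

39.7 minutes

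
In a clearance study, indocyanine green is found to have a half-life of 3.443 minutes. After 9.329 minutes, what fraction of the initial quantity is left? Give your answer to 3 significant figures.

0.153

n = 9.329/3.443 ≈ 2.7096 half-lives.
Fraction remaining = (1/2)^2.7096 ≈ 0.15288.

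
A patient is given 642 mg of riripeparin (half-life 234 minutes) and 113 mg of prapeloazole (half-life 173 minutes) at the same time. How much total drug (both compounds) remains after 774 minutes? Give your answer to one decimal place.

riripeparin: 642 × (1/2)^(774/234) = 642 × (1/2)^3.3077 ≈ 64.837 mg.
prapeloazole: 113 × (1/2)^(774/173) = 113 × (1/2)^4.474 ≈ 5.0848 mg.
Total = 64.837 + 5.0848 ≈ 69.921 mg.

69.9 mg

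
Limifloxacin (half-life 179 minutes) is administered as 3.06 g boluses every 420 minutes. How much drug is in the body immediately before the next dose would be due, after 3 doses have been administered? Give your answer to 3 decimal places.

0.743 g

The 3 doses were given 1260, 840, 420 minutes ago.
Total = 3.06·(1/2)^(1260/179) + 3.06·(1/2)^(840/179) + 3.06·(1/2)^(420/179)
      = 0.023267 + 0.11832 + 0.60172 ≈ 0.74331 g.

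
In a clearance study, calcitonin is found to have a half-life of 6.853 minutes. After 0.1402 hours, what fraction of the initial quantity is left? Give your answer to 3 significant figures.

0.1402 hours = 8.412 minutes.
n = 8.412/6.853 ≈ 1.2275 half-lives.
Fraction remaining = (1/2)^1.2275 ≈ 0.42706.

0.427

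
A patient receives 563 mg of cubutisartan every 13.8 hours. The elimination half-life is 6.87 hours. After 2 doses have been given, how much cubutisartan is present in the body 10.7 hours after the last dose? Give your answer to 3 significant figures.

239 mg

The 2 doses were given 24.5, 10.7 hours ago.
Total = 563·(1/2)^(24.5/6.87) + 563·(1/2)^(10.7/6.87)
      = 47.53 + 191.27 ≈ 238.8 mg.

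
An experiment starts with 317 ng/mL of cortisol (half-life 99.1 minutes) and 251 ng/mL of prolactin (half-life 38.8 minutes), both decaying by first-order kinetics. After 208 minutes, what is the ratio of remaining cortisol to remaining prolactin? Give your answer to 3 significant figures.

cortisol: 317 × (1/2)^(208/99.1) = 317 × (1/2)^2.0989 ≈ 74 ng/mL.
prolactin: 251 × (1/2)^(208/38.8) = 251 × (1/2)^5.3608 ≈ 6.1081 ng/mL.
Ratio ≈ 74 / 6.1081 ≈ 12.115.

12.1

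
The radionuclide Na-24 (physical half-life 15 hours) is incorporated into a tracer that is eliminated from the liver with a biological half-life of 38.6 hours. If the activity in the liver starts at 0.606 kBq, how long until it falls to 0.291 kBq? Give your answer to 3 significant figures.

1/t_eff = 1/t_phys + 1/t_biol = 1/15 + 1/38.6 = 0.092573 per hour.
t_eff = 15 × 38.6 / (15 + 38.6) ≈ 10.802 hours.
n = log₂(0.606/0.291) ≈ 1.0583; t = 1.0583 × 10.802 ≈ 11.432 hours.

11.4 hours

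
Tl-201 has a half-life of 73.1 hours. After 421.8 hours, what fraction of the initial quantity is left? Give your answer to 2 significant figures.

n = 421.8/73.1 ≈ 5.7702 half-lives.
Fraction remaining = (1/2)^5.7702 ≈ 0.018323.

0.018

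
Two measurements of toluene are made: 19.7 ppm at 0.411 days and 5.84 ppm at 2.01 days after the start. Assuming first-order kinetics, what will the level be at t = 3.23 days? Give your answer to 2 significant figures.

Over Δt = 2.01 − 0.411 = 1.599 days, the level fell by a factor of 19.7/5.84 ≈ 3.3733.
n = log₂(3.3733) ≈ 1.7542 half-lives, so t½ = 1.599/1.7542 ≈ 0.91155 days.
From t = 2.01 to t = 3.23: 5.84 × (1/2)^((3.23−2.01)/0.91155) ≈ 2.3095 ppm.

2.3 ppm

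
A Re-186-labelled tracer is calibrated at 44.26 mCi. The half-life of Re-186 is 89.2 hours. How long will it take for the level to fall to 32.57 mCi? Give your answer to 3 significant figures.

Fraction remaining = 32.57/44.26 ≈ 0.73588.
n = log₂(44.26/32.57) = ln(1.3589)/ln 2 ≈ 0.44246 half-lives.
t = n × t½ = 0.44246 × 89.2 ≈ 39.467 hours.

39.5 hours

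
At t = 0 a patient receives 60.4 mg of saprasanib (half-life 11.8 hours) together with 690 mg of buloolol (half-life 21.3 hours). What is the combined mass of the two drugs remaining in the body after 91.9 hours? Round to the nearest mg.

saprasanib: 60.4 × (1/2)^(91.9/11.8) = 60.4 × (1/2)^7.7881 ≈ 0.27326 mg.
buloolol: 690 × (1/2)^(91.9/21.3) = 690 × (1/2)^4.3146 ≈ 34.677 mg.
Total = 0.27326 + 34.677 ≈ 34.95 mg.

35 mg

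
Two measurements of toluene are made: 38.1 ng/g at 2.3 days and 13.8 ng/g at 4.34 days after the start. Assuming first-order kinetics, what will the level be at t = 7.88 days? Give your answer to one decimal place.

Over Δt = 4.34 − 2.3 = 2.04 days, the level fell by a factor of 38.1/13.8 ≈ 2.7609.
n = log₂(2.7609) ≈ 1.4651 half-lives, so t½ = 2.04/1.4651 ≈ 1.3924 days.
From t = 4.34 to t = 7.88: 13.8 × (1/2)^((7.88−4.34)/1.3924) ≈ 2.3688 ng/g.

2.4 ng/g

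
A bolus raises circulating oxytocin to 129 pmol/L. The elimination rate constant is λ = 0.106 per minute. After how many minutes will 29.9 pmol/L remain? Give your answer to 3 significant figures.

t½ = ln 2 / λ = 0.69315 / 0.106 ≈ 6.5391 minutes.
Fraction remaining = 29.9/129 ≈ 0.23178.
n = log₂(129/29.9) = ln(4.3144)/ln 2 ≈ 2.1092 half-lives.
t = n × t½ = 2.1092 × 6.5391 ≈ 13.792 minutes.

13.8 minutes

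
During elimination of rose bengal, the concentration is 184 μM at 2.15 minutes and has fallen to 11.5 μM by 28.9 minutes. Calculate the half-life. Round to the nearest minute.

7 minutes

Over Δt = 28.9 − 2.15 = 26.75 minutes, the level fell by a factor of 184/11.5 ≈ 16.
n = log₂(16) ≈ 4 half-lives, so t½ = 26.75/4 ≈ 6.6875 minutes.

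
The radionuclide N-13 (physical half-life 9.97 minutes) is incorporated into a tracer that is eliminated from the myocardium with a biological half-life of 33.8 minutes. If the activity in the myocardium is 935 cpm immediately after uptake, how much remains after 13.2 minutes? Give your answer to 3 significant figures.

1/t_eff = 1/t_phys + 1/t_biol = 1/9.97 + 1/33.8 = 0.12989 per minute.
t_eff = 9.97 × 33.8 / (9.97 + 33.8) ≈ 7.699 minutes.
Remaining = 935 × (1/2)^(13.2/7.699) = 935 × (1/2)^1.7145 ≈ 284.9 cpm.

285 cpm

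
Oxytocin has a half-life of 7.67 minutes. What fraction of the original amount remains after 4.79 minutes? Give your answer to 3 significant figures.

n = 4.79/7.67 ≈ 0.62451 half-lives.
Fraction remaining = (1/2)^0.62451 ≈ 0.64864.

0.649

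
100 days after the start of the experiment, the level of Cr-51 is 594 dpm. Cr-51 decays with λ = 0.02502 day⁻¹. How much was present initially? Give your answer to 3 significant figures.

7250 dpm

t½ = ln 2 / λ = 0.69315 / 0.02502 ≈ 27.704 days.
Number of half-lives elapsed: n = 100/27.704 ≈ 3.6096.
A₀ = A × 2^n = 594 × 2^3.6096 = 594 × 12.207 ≈ 7250.9 dpm.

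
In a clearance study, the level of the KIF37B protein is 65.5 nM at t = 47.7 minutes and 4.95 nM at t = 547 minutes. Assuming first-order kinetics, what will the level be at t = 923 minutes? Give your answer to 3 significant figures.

Over Δt = 547 − 47.7 = 499.3 minutes, the level fell by a factor of 65.5/4.95 ≈ 13.232.
n = log₂(13.232) ≈ 3.726 half-lives, so t½ = 499.3/3.726 ≈ 134 minutes.
From t = 547 to t = 923: 4.95 × (1/2)^((923−547)/134) ≈ 0.70787 nM.

0.708 nM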